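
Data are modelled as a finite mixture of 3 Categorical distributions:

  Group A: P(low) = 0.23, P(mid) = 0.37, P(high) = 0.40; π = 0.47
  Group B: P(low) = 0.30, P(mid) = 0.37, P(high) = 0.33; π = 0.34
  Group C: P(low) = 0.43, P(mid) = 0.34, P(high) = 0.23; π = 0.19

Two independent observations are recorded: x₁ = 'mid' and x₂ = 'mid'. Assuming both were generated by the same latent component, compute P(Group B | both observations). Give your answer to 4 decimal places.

By Bayes' theorem, P(k | x) = P(Z=k) f_k(x) / Σ_j P(Z=j) f_j(x).
Since both observations come from the same component, the likelihood for component k is f_k(x₁)·f_k(x₂).
  L_A = [0.37] × [0.37] = 0.1369
  L_B = [0.37] × [0.37] = 0.1369
  L_C = [0.34] × [0.34] = 0.1156
Prior × likelihood for each component:
  P(Z=A)·L_A = 0.47 × 0.1369 = 0.064343
  P(Z=B)·L_B = 0.34 × 0.1369 = 0.046546
  P(Z=C)·L_C = 0.19 × 0.1156 = 0.021964
Marginal: 0.064343 + 0.046546 + 0.021964 = 0.132853
Responsibility of Group B: 0.046546 / 0.132853 ≈ 0.3504

0.3504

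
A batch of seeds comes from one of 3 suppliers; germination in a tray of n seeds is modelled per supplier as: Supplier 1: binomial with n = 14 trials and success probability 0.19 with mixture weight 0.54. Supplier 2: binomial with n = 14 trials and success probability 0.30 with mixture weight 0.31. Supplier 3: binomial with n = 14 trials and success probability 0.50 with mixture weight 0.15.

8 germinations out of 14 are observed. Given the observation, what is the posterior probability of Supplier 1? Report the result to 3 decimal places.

0.022

The responsibility of component k is P(Z=k) f_k(x) divided by Σ_j P(Z=j) f_j(x).
Component likelihoods at x = 8 germinations out of 14:
  f_1 = C(14,8)·0.19^8·0.81^6 = 3003·1.69836e-06·0.28243 = 0.00144044
  f_2 = C(14,8)·0.30^8·0.70^6 = 3003·6.561e-05·0.117649 = 0.02318
  f_3 = C(14,8)·0.50^8·0.50^6 = 3003·0.00390625·0.015625 = 0.183289
Multiply by the mixture weights:
  P(Z=1)·f_1 = 0.54 × 0.00144044 = 0.000777836
  P(Z=2)·f_2 = 0.31 × 0.02318 = 0.0071858
  P(Z=3)·f_3 = 0.15 × 0.183289 = 0.0274933
Sum: 0.000777836 + 0.0071858 + 0.0274933 = 0.0354569
Responsibility of Supplier 1: 0.000777836 / 0.0354569 ≈ 0.022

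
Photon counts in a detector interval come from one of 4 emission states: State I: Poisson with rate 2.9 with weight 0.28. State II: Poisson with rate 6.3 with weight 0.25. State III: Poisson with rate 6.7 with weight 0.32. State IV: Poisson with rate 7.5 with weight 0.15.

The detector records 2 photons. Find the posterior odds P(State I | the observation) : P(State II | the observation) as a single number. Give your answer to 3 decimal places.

7.111

Since P(k|x) ∝ π_k f_k(x), the posterior odds are π_i f_i(x) / (π_j f_j(x)).
Poisson probabilities:
  p_I = 0.231373
  p_II = 0.0364415
  p_III = 0.0276278
  p_IV = 0.0155555
0.0647843 / 0.00911037 ≈ 7.111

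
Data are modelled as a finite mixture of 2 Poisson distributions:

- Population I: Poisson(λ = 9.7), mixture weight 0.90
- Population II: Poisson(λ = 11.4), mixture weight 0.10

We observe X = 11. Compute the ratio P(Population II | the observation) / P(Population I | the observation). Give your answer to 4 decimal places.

0.1199

The posterior odds equal the prior odds times the likelihood ratio: (π_i/π_j)·(f_i(x)/f_j(x)).
Evaluate each component's likelihood at the observed value:
  p_I = e^(−9.7)·9.7^11/11! = 0.109819
  p_II = e^(−11.4)·11.4^11/11! = 0.118533
Odds = (0.10/0.90) × (0.118533/0.109819) = 0.111111 × 1.07935 ≈ 0.1199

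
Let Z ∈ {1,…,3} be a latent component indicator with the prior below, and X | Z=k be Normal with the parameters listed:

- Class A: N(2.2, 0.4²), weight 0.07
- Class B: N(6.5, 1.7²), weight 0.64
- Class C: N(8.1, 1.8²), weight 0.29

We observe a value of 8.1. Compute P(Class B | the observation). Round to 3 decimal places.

0.600

Posterior ∝ prior × likelihood, so P(k | x) ∝ π_k f_k(x); normalise over all components.
Component likelihoods at x = 8.1:
  p_A = 5.69841e-48
  p_B = 0.150699
  p_C = 0.221635
Multiply by the mixture weights:
  π_A·p_A = 0.07 × 5.69841e-48 = 3.98888e-49
  π_B·p_B = 0.64 × 0.150699 = 0.0964471
  π_C·p_C = 0.29 × 0.221635 = 0.064274
Evidence: 3.98888e-49 + 0.0964471 + 0.064274 = 0.160721
P(Class B | data) = 0.0964471 / 0.160721 ≈ 0.600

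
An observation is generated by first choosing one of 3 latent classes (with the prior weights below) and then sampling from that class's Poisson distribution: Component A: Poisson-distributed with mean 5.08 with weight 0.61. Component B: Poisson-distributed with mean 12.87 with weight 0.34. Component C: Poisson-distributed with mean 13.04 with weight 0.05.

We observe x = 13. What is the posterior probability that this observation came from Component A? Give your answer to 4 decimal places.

0.0209

By Bayes' theorem, P(k | x) = π_k f_k(x) / Σ_j π_j f_j(x).
Component likelihoods at x = 13:
  p_A = 0.00149876
  p_B = 0.109868
  p_C = 0.109933
Weight by the priors:
  π_A·p_A = 0.61 × 0.00149876 = 0.000914243
  π_B·p_B = 0.34 × 0.109868 = 0.0373551
  π_C·p_C = 0.05 × 0.109933 = 0.00549665
Normaliser: 0.000914243 + 0.0373551 + 0.00549665 = 0.043766
P(Component A | x) = 0.000914243 / 0.043766 ≈ 0.0209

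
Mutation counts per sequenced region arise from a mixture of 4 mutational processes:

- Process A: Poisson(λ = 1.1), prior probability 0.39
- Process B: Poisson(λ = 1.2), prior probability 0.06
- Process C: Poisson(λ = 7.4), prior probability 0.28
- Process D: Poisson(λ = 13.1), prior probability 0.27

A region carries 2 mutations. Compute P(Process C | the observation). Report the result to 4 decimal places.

0.0487

Apply Bayes' rule: the posterior for each component is proportional to its prior times its likelihood at x.
Evaluate each component's likelihood at the observed value:
  p_A = 0.201387
  p_B = 0.21686
  p_C = 0.0167361
  p_D = 0.000175491
Weight by the priors:
  π_A·p_A = 0.39 × 0.201387 = 0.0785409
  π_B·p_B = 0.06 × 0.21686 = 0.0130116
  π_C·p_C = 0.28 × 0.0167361 = 0.00468611
  π_D·p_D = 0.27 × 0.000175491 = 4.73826e-05
Marginal: 0.0785409 + 0.0130116 + 0.00468611 + 4.73826e-05 = 0.096286
P(Process C | the observation) ≈ 0.0487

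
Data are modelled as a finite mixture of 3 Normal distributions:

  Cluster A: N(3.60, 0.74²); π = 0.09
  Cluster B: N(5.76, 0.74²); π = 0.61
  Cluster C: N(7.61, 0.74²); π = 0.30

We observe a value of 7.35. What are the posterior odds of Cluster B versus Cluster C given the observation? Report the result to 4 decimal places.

0.2150

Only the two components matter; the odds are (π_i f_i(x)) / (π_j f_j(x)).
Component likelihoods at x = 7.35:
  f_A = (1/(0.74·√(2π)))·exp(−(7.35−3.60)²/(2·0.74²)) = 0.539111·exp(-12.84012) = 1.42983e-06
  f_B = (1/(0.74·√(2π)))·exp(−(7.35−5.76)²/(2·0.74²)) = 0.539111·exp(-2.30835) = 0.0536015
  f_C = (1/(0.74·√(2π)))·exp(−(7.35−7.61)²/(2·0.74²)) = 0.539111·exp(-0.06172) = 0.506841
0.0326969 / 0.152052 ≈ 0.2150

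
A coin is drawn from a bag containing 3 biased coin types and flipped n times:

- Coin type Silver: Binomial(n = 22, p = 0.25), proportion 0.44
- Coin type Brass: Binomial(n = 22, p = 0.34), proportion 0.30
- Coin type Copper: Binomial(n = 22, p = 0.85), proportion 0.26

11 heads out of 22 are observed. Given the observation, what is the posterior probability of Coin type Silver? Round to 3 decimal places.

0.169

Posterior ∝ prior × likelihood, so P(k | x) ∝ π_k f_k(x); normalise over all components.
Component likelihoods at x = 11 heads out of 22:
  p_Silver = 0.00710345
  p_Brass = 0.0512515
  p_Copper = 0.00010211
Unnormalised posteriors:
  π_Silver·p_Silver = 0.44 × 0.00710345 = 0.00312552
  π_Brass·p_Brass = 0.30 × 0.0512515 = 0.0153754
  π_Copper·p_Copper = 0.26 × 0.00010211 = 2.65485e-05
Marginal: 0.00312552 + 0.0153754 + 2.65485e-05 = 0.0185275
Responsibility of Coin type Silver: 0.00312552 / 0.0185275 ≈ 0.169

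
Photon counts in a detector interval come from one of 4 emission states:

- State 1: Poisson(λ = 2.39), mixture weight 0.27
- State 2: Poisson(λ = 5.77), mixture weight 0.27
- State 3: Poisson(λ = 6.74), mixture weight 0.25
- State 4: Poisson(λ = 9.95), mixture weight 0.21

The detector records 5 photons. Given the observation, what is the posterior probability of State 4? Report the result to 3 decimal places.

P(component k | x) = w_k·f_k(x) / marginal(x), where marginal(x) = Σ_j w_j·f_j(x).
Component likelihoods at x = 5 photons:
  f_1 = 0.0595449
  f_2 = 0.166272
  f_3 = 0.13708
  f_4 = 0.0387886
Unnormalised posteriors:
  w_1·f_1 = 0.27 × 0.0595449 = 0.0160771
  w_2·f_2 = 0.27 × 0.166272 = 0.0448934
  w_3·f_3 = 0.25 × 0.13708 = 0.0342699
  w_4·f_4 = 0.21 × 0.0387886 = 0.00814561
Denominator: 0.0160771 + 0.0448934 + 0.0342699 + 0.00814561 = 0.103386
P(State 4 | the observation) ≈ 0.079

0.079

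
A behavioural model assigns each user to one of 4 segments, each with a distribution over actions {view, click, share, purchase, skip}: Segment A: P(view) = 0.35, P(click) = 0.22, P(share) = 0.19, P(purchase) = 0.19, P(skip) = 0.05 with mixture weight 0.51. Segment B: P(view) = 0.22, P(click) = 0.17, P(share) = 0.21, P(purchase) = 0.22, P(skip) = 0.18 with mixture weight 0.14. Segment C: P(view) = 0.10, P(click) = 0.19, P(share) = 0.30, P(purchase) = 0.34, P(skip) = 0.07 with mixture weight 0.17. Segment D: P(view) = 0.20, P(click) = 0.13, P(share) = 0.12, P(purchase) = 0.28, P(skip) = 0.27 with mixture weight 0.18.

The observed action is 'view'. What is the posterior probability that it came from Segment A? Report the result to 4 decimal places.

P(component k | x) = w_k·f_k(x) / marginal(x), where marginal(x) = Σ_j w_j·f_j(x).
Evaluate each component's likelihood at the observed value:
  f_A = 0.35
  f_B = 0.22
  f_C = 0.1
  f_D = 0.2
Unnormalised posteriors:
  w_A·f_A = 0.51 × 0.35 = 0.1785
  w_B·f_B = 0.14 × 0.22 = 0.0308
  w_C·f_C = 0.17 × 0.1 = 0.017
  w_D·f_D = 0.18 × 0.2 = 0.036
Denominator: 0.1785 + 0.0308 + 0.017 + 0.036 = 0.2623
Responsibility of Segment A: 0.1785 / 0.2623 ≈ 0.6805

0.6805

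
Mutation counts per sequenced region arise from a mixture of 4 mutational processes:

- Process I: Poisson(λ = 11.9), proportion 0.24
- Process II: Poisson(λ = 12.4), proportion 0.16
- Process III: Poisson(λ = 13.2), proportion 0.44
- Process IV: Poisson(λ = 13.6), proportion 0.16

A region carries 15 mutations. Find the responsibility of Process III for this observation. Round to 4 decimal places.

0.4715

P(component k | x) = P(Z=k)·f_k(x) / marginal(x), where marginal(x) = Σ_j P(Z=j)·f_j(x).
Poisson probabilities:
  L_I = e^(−11.9)·11.9^15/15! = 0.0705668
  L_II = e^(−12.4)·12.4^15/15! = 0.079355
  L_III = e^(−13.2)·13.2^15/15! = 0.0910798
  L_IV = e^(−13.6)·13.6^15/15! = 0.0955386
Prior × likelihood for each component:
  P(Z=I)·L_I = 0.24 × 0.0705668 = 0.016936
  P(Z=II)·L_II = 0.16 × 0.079355 = 0.0126968
  P(Z=III)·L_III = 0.44 × 0.0910798 = 0.0400751
  P(Z=IV)·L_IV = 0.16 × 0.0955386 = 0.0152862
Marginal: 0.016936 + 0.0126968 + 0.0400751 + 0.0152862 = 0.0849941
Responsibility of Process III: 0.0400751 / 0.0849941 ≈ 0.4715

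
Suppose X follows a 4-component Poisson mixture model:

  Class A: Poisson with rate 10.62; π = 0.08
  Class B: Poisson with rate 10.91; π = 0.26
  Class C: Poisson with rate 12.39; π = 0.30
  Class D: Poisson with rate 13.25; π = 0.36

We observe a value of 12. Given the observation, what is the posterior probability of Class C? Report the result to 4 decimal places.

Posterior ∝ prior × likelihood, so P(k | x) ∝ π_k f_k(x); normalise over all components.
Poisson probabilities:
  L_A = e^(−10.62)·10.62^12/12! = 0.104942
  L_B = e^(−10.91)·10.91^12/12! = 0.108494
  L_C = e^(−12.39)·12.39^12/12! = 0.113661
  L_D = e^(−13.25)·13.25^12/12! = 0.10761
Unnormalised posteriors:
  π_A·L_A = 0.08 × 0.104942 = 0.00839537
  π_B·L_B = 0.26 × 0.108494 = 0.0282085
  π_C·L_C = 0.30 × 0.113661 = 0.0340982
  π_D·L_D = 0.36 × 0.10761 = 0.0387395
Marginal: 0.00839537 + 0.0282085 + 0.0340982 + 0.0387395 = 0.109442
P(Class C | the observation) = 0.0340982 / 0.109442 ≈ 0.3116

0.3116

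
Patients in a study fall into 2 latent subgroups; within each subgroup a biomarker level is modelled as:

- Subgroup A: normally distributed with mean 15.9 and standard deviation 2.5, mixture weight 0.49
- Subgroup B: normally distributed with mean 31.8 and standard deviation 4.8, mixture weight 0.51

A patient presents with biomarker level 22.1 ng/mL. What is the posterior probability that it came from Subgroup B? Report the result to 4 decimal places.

P(component k | x) = π_k·f_k(x) / marginal(x), where marginal(x) = Σ_j π_j·f_j(x).
Component likelihoods at x = 22.1 ng/mL:
  L_A = 0.00736932
  L_B = 0.0107867
Multiply by the mixture weights:
  π_A·L_A = 0.49 × 0.00736932 = 0.00361097
  π_B·L_B = 0.51 × 0.0107867 = 0.00550123
Evidence: 0.00361097 + 0.00550123 = 0.0091122
P(Subgroup B | x) = 0.00550123 / 0.0091122 ≈ 0.6037

0.6037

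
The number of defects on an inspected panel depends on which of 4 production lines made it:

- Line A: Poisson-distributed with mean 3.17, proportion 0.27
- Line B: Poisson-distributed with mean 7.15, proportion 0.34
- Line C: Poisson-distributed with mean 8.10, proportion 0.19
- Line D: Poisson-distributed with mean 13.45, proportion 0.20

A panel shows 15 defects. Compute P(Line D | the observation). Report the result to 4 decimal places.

By Bayes' theorem, P(k | x) = π_k f_k(x) / Σ_j π_j f_j(x).
Evaluate each component's likelihood at the observed value:
  f_A = 1.0536e-06
  f_B = 0.00391639
  f_C = 0.00983989
  f_D = 0.0939883
Prior × likelihood for each component:
  π_A·f_A = 0.27 × 1.0536e-06 = 2.84472e-07
  π_B·f_B = 0.34 × 0.00391639 = 0.00133157
  π_C·f_C = 0.19 × 0.00983989 = 0.00186958
  π_D·f_D = 0.20 × 0.0939883 = 0.0187977
Sum: 2.84472e-07 + 0.00133157 + 0.00186958 + 0.0187977 = 0.0219991
Responsibility of Line D: 0.0187977 / 0.0219991 ≈ 0.8545

0.8545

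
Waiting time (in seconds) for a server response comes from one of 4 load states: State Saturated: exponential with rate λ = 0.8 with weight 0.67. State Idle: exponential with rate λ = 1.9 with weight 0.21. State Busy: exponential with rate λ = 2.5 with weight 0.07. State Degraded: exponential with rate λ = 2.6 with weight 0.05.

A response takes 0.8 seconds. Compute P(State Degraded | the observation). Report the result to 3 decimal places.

Posterior ∝ prior × likelihood, so P(k | x) ∝ P(Z=k) f_k(x); normalise over all components.
Component likelihoods at x = 0.8 seconds:
  p_Saturated = 0.8·e^(−0.8·0.8) = 0.8·e^(−0.6400) = 0.421834
  p_Idle = 1.9·e^(−1.9·0.8) = 1.9·e^(−1.5200) = 0.415553
  p_Busy = 2.5·e^(−2.5·0.8) = 2.5·e^(−2.0000) = 0.338338
  p_Degraded = 2.6·e^(−2.6·0.8) = 2.6·e^(−2.0800) = 0.324819
Prior × likelihood for each component:
  P(Z=Saturated)·p_Saturated = 0.67 × 0.421834 = 0.282629
  P(Z=Idle)·p_Idle = 0.21 × 0.415553 = 0.087266
  P(Z=Busy)·p_Busy = 0.07 × 0.338338 = 0.0236837
  P(Z=Degraded)·p_Degraded = 0.05 × 0.324819 = 0.0162409
Sum: 0.282629 + 0.087266 + 0.0236837 + 0.0162409 = 0.409819
Responsibility of State Degraded: 0.0162409 / 0.409819 ≈ 0.040

0.040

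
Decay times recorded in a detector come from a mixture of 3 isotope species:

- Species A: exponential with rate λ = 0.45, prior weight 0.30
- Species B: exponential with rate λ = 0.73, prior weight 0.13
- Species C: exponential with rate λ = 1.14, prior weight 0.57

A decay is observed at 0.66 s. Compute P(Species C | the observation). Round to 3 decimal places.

Posterior ∝ prior × likelihood, so P(k | x) ∝ π_k f_k(x); normalise over all components.
Exponential densities:
  f_A = 0.45·e^(−0.45·0.66) = 0.45·e^(−0.2970) = 0.33437
  f_B = 0.73·e^(−0.73·0.66) = 0.73·e^(−0.4818) = 0.4509
  f_C = 1.14·e^(−1.14·0.66) = 1.14·e^(−0.7524) = 0.537207
Prior × likelihood for each component:
  π_A·f_A = 0.30 × 0.33437 = 0.100311
  π_B·f_B = 0.13 × 0.4509 = 0.0586169
  π_C·f_C = 0.57 × 0.537207 = 0.306208
Normaliser: 0.100311 + 0.0586169 + 0.306208 = 0.465136
P(Species C | 0.66 s) = 0.306208 / 0.465136 ≈ 0.658

0.658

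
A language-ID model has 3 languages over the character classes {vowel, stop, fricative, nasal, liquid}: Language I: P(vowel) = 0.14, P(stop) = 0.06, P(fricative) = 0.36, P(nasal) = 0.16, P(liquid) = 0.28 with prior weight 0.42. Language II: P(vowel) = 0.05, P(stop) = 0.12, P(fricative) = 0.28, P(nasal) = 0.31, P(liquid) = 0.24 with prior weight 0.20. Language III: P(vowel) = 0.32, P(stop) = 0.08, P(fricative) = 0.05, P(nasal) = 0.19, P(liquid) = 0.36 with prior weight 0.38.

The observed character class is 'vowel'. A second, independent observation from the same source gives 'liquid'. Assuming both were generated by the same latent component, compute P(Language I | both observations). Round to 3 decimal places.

0.263

By Bayes' theorem, P(k | x) = w_k f_k(x) / Σ_j w_j f_j(x).
Since both observations come from the same component, the likelihood for component k is f_k(x₁)·f_k(x₂).
  p_I = [P(vowel | comp) = 0.14] × [0.28] = 0.0392
  p_II = [P(vowel | comp) = 0.05] × [0.24] = 0.012
  p_III = [P(vowel | comp) = 0.32] × [0.36] = 0.1152
Prior × likelihood for each component:
  w_I·p_I = 0.42 × 0.0392 = 0.016464
  w_II·p_II = 0.20 × 0.012 = 0.0024
  w_III·p_III = 0.38 × 0.1152 = 0.043776
Normaliser: 0.016464 + 0.0024 + 0.043776 = 0.06264
P(Language I | x₁,x₂) ≈ 0.263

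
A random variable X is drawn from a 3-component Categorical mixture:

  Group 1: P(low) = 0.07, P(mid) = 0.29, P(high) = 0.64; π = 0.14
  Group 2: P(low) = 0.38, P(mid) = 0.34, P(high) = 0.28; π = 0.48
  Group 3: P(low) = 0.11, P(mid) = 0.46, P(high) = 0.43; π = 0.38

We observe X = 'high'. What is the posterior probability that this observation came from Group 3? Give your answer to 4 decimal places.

0.4218

The responsibility of component k is π_k f_k(x) divided by Σ_j π_j f_j(x).
Categorical probabilities:
  p_1 = P(high | comp) = 0.64
  p_2 = P(high | comp) = 0.28
  p_3 = P(high | comp) = 0.43
Multiply by the mixture weights:
  π_1·p_1 = 0.14 × 0.64 = 0.0896
  π_2·p_2 = 0.48 × 0.28 = 0.1344
  π_3·p_3 = 0.38 × 0.43 = 0.1634
Denominator: 0.0896 + 0.1344 + 0.1634 = 0.3874
Responsibility of Group 3: 0.1634 / 0.3874 ≈ 0.4218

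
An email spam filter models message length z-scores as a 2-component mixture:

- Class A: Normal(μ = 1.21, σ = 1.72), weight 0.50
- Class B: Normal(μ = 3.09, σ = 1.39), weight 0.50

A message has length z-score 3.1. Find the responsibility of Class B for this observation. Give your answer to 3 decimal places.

Apply Bayes' rule: the posterior for each component is proportional to its prior times its likelihood at x.
Evaluate each component's likelihood at the observed value:
  f_A = 0.12682
  f_B = 0.287001
Multiply by the mixture weights:
  w_A·f_A = 0.50 × 0.12682 = 0.0634101
  w_B·f_B = 0.50 × 0.287001 = 0.143501
Normaliser: 0.0634101 + 0.143501 = 0.206911
P(Class B | 3.1) = 0.143501 / 0.206911 ≈ 0.694

0.694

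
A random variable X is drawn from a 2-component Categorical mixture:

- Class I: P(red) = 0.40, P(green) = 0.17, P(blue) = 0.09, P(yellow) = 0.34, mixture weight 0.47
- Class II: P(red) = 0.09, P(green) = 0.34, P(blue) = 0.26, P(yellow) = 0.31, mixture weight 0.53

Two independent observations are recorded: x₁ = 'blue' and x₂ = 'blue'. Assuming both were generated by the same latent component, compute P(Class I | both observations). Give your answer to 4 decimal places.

Posterior ∝ prior × likelihood, so P(k | x) ∝ π_k f_k(x); normalise over all components.
Since both observations come from the same component, the likelihood for component k is f_k(x₁)·f_k(x₂).
  p_I = [0.09] × [0.09] = 0.0081
  p_II = [0.26] × [0.26] = 0.0676
Multiply by the mixture weights:
  π_I·p_I = 0.47 × 0.0081 = 0.003807
  π_II·p_II = 0.53 × 0.0676 = 0.035828
Evidence: 0.003807 + 0.035828 = 0.039635
P(Class I | x) = 0.003807 / 0.039635 ≈ 0.0961

0.0961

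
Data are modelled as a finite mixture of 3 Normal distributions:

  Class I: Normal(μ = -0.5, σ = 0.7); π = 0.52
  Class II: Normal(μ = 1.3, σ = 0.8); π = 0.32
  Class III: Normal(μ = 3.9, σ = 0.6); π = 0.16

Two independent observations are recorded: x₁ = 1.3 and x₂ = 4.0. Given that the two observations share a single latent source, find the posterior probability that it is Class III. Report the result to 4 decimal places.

0.0213

By Bayes' theorem, P(k | x) = π_k f_k(x) / Σ_j π_j f_j(x).
Since both observations come from the same component, the likelihood for component k is f_k(x₁)·f_k(x₂).
  L_I = [0.0208921] × [6.0516e-10] = 1.2643e-11
  L_II = [0.498678] × [0.0016764] = 0.000835983
  L_III = [5.56181e-05] × [0.655733] = 3.64706e-05
Multiply by the mixture weights:
  π_I·L_I = 0.52 × 1.2643e-11 = 6.57438e-12
  π_II·L_II = 0.32 × 0.000835983 = 0.000267515
  π_III·L_III = 0.16 × 3.64706e-05 = 5.8353e-06
Denominator: 6.57438e-12 + 0.000267515 + 5.8353e-06 = 0.00027335
Responsibility of Class III: 5.8353e-06 / 0.00027335 ≈ 0.0213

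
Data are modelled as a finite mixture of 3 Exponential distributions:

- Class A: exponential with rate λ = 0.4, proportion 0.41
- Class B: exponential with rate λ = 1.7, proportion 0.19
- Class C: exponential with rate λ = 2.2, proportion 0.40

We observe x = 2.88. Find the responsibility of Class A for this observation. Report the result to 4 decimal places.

0.9288

Apply Bayes' rule: the posterior for each component is proportional to its prior times its likelihood at x.
Evaluate each component's likelihood at the observed value:
  p_A = 0.4·e^(−0.4·2.88) = 0.4·e^(−1.1520) = 0.126402
  p_B = 1.7·e^(−1.7·2.88) = 1.7·e^(−4.8960) = 0.0127099
  p_C = 2.2·e^(−2.2·2.88) = 2.2·e^(−6.3360) = 0.00389702
Unnormalised posteriors:
  w_A·p_A = 0.41 × 0.126402 = 0.0518247
  w_B·p_B = 0.19 × 0.0127099 = 0.00241489
  w_C·p_C = 0.40 × 0.00389702 = 0.00155881
Marginal: 0.0518247 + 0.00241489 + 0.00155881 = 0.0557984
So the posterior for Class A is 0.0518247 / 0.0557984 ≈ 0.9288.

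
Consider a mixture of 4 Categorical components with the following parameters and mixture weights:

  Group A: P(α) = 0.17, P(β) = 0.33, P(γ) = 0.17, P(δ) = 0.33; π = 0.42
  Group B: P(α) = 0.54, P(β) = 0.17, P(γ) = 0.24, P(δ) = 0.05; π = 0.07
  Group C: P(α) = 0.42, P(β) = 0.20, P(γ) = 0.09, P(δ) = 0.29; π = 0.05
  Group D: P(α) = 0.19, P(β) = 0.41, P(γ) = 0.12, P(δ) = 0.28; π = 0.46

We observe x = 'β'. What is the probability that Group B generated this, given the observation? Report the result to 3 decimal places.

By Bayes' theorem, P(k | x) = P(Z=k) f_k(x) / Σ_j P(Z=j) f_j(x).
Evaluate each component's likelihood at the observed value:
  L_A = P(β | comp) = 0.33
  L_B = P(β | comp) = 0.17
  L_C = P(β | comp) = 0.20
  L_D = P(β | comp) = 0.41
Prior × likelihood for each component:
  P(Z=A)·L_A = 0.42 × 0.33 = 0.1386
  P(Z=B)·L_B = 0.07 × 0.17 = 0.0119
  P(Z=C)·L_C = 0.05 × 0.2 = 0.01
  P(Z=D)·L_D = 0.46 × 0.41 = 0.1886
Evidence: 0.1386 + 0.0119 + 0.01 + 0.1886 = 0.3491
So the posterior for Group B is 0.0119 / 0.3491 ≈ 0.034.

0.034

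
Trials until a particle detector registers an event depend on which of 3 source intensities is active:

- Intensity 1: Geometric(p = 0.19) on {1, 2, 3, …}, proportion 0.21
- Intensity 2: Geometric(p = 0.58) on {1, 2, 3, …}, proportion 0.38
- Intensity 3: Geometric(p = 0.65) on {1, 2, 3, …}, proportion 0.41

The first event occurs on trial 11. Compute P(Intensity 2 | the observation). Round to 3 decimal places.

0.008

By Bayes' theorem, P(k | x) = w_k f_k(x) / Σ_j w_j f_j(x).
Geometric probabilities:
  f_1 = 0.0230996
  f_2 = 9.90651e-05
  f_3 = 1.79306e-05
Prior × likelihood for each component:
  w_1·f_1 = 0.21 × 0.0230996 = 0.00485091
  w_2·f_2 = 0.38 × 9.90651e-05 = 3.76448e-05
  w_3·f_3 = 0.41 × 1.79306e-05 = 7.35153e-06
Normaliser: 0.00485091 + 3.76448e-05 + 7.35153e-06 = 0.0048959
P(Intensity 2 | data) ≈ 0.008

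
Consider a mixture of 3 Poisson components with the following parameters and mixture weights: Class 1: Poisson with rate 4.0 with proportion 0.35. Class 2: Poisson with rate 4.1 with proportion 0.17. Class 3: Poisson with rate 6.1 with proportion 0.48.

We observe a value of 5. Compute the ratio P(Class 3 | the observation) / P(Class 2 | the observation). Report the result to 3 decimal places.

2.786

Posterior odds = (π_i f_i(x)) / (π_j f_j(x)); the normalising sum cancels.
Component likelihoods at x = 5:
  f_1 = e^(−4.0)·4.0^5/5! = 0.156293
  f_2 = e^(−4.1)·4.1^5/5! = 0.160004
  f_3 = e^(−6.1)·6.1^5/5! = 0.15786
Odds = (0.48/0.17) × (0.15786/0.160004) = 2.82353 × 0.9866 ≈ 2.786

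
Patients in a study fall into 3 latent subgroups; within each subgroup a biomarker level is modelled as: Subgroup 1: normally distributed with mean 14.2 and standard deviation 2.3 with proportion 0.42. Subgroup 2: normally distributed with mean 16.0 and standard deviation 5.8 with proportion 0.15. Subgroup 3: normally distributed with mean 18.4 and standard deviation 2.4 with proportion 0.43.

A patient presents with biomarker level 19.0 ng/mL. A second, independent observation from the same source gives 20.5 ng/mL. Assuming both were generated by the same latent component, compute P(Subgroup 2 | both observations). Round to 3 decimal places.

0.055

Apply Bayes' rule: the posterior for each component is proportional to its prior times its likelihood at x.
Since both observations come from the same component, the likelihood for component k is f_k(x₁)·f_k(x₂).
  f_1 = [0.0196527] × [0.00407345] = 8.00542e-05
  f_2 = [0.0601709] × [0.0509059] = 0.00306305
  f_3 = [0.161112] × [0.113356] = 0.018263
Weight by the priors:
  P(Z=1)·f_1 = 0.42 × 8.00542e-05 = 3.36228e-05
  P(Z=2)·f_2 = 0.15 × 0.00306305 = 0.000459458
  P(Z=3)·f_3 = 0.43 × 0.018263 = 0.0078531
Sum: 3.36228e-05 + 0.000459458 + 0.0078531 = 0.00834618
So the posterior for Subgroup 2 is 0.000459458 / 0.00834618 ≈ 0.055.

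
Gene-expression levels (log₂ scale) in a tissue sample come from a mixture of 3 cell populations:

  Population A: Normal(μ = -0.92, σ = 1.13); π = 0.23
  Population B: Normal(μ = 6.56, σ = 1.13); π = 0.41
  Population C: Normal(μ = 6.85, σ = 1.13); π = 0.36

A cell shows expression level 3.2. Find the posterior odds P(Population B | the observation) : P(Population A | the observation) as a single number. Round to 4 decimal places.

Only the two components matter; the odds are (w_i f_i(x)) / (w_j f_j(x)).
Evaluate each component's likelihood at the observed value:
  f_A = (1/(1.13·√(2π)))·exp(−(3.2−-0.92)²/(2·1.13²)) = 0.353046·exp(-6.64672) = 0.000458349
  f_B = (1/(1.13·√(2π)))·exp(−(3.2−6.56)²/(2·1.13²)) = 0.353046·exp(-4.42071) = 0.00424564
  f_C = (1/(1.13·√(2π)))·exp(−(3.2−6.85)²/(2·1.13²)) = 0.353046·exp(-5.21674) = 0.00191528
Posterior odds = (w_B·f_B) / (w_A·f_A) = (0.41·0.00424564) / (0.23·0.000458349) = 0.00174071 / 0.00010542 ≈ 16.5121

16.5121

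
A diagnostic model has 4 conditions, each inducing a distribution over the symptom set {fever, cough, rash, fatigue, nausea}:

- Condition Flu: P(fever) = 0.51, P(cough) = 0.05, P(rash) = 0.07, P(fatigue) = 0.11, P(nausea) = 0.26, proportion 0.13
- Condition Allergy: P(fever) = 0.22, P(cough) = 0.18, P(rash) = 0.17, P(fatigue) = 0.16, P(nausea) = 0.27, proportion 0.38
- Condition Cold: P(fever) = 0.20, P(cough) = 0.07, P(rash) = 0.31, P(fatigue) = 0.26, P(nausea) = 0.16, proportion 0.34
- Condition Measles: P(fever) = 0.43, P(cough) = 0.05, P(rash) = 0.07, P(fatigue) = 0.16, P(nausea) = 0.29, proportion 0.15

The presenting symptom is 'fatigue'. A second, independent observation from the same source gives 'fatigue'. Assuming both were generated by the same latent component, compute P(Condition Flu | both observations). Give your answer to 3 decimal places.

0.041

P(component k | x) = π_k·f_k(x) / marginal(x), where marginal(x) = Σ_j π_j·f_j(x).
Since both observations come from the same component, the likelihood for component k is f_k(x₁)·f_k(x₂).
  p_Flu = [0.11] × [0.11] = 0.0121
  p_Allergy = [0.16] × [0.16] = 0.0256
  p_Cold = [0.26] × [0.26] = 0.0676
  p_Measles = [0.16] × [0.16] = 0.0256
Prior × likelihood for each component:
  π_Flu·p_Flu = 0.13 × 0.0121 = 0.001573
  π_Allergy·p_Allergy = 0.38 × 0.0256 = 0.009728
  π_Cold·p_Cold = 0.34 × 0.0676 = 0.022984
  π_Measles·p_Measles = 0.15 × 0.0256 = 0.00384
Denominator: 0.001573 + 0.009728 + 0.022984 + 0.00384 = 0.038125
So the posterior for Condition Flu is 0.001573 / 0.038125 ≈ 0.041.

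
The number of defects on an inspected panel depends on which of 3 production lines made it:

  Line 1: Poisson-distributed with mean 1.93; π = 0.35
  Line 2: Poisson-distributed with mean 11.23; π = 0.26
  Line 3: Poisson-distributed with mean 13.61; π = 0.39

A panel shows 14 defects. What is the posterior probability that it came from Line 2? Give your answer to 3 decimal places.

By Bayes' theorem, P(k | x) = w_k f_k(x) / Σ_j w_j f_j(x).
Evaluate each component's likelihood at the observed value:
  f_1 = 1.65655e-08
  f_2 = 0.0772291
  f_3 = 0.105404
Unnormalised posteriors:
  w_1·f_1 = 0.35 × 1.65655e-08 = 5.79794e-09
  w_2·f_2 = 0.26 × 0.0772291 = 0.0200796
  w_3·f_3 = 0.39 × 0.105404 = 0.0411076
Denominator: 5.79794e-09 + 0.0200796 + 0.0411076 = 0.0611872
Responsibility of Line 2: 0.0200796 / 0.0611872 ≈ 0.328

0.328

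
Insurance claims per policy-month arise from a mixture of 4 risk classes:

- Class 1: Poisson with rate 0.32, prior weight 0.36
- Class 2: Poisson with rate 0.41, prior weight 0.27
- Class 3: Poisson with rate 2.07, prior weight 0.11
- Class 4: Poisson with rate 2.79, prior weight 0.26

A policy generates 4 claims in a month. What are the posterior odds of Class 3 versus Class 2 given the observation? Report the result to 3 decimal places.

The posterior odds equal the prior odds times the likelihood ratio: (π_i/π_j)·(f_i(x)/f_j(x)).
Evaluate each component's likelihood at the observed value:
  p_1 = 0.000317259
  p_2 = 0.000781382
  p_3 = 0.0965341
  p_4 = 0.155069
0.0106187 / 0.000210973 ≈ 50.332

50.332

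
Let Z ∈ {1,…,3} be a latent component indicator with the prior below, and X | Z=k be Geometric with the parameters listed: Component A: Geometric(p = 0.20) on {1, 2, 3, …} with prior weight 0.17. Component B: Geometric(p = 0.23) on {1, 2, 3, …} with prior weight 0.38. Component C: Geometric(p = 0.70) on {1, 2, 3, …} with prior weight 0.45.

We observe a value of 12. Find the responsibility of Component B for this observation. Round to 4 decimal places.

P(component k | x) = w_k·f_k(x) / marginal(x), where marginal(x) = Σ_j w_j·f_j(x).
Evaluate each component's likelihood at the observed value:
  p_A = 0.0171799
  p_B = 0.0129756
  p_C = 1.24003e-06
Unnormalised posteriors:
  w_A·p_A = 0.17 × 0.0171799 = 0.00292058
  w_B·p_B = 0.38 × 0.0129756 = 0.00493071
  w_C·p_C = 0.45 × 1.24003e-06 = 5.58013e-07
Denominator: 0.00292058 + 0.00493071 + 5.58013e-07 = 0.00785185
P(Component B | data) = 0.00493071 / 0.00785185 ≈ 0.6280

0.6280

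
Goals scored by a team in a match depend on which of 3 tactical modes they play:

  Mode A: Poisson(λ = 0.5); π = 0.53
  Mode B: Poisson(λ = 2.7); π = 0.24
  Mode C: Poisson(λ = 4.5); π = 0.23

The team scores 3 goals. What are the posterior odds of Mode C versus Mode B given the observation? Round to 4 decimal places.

0.7334

Only the two components matter; the odds are (w_i f_i(x)) / (w_j f_j(x)).
Component likelihoods at x = 3 goals:
  f_A = 0.0126361
  f_B = 0.220468
  f_C = 0.168718
Odds = (0.23/0.24) × (0.168718/0.220468) = 0.958333 × 0.765273 ≈ 0.7334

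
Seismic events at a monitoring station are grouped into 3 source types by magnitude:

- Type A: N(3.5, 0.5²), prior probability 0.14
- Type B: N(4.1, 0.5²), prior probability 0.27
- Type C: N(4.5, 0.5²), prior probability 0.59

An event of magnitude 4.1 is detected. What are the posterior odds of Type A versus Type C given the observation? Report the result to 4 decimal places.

Only the two components matter; the odds are (w_i f_i(x)) / (w_j f_j(x)).
Normal densities:
  f_A = 0.388372
  f_B = 0.797885
  f_C = 0.579383
0.0543721 / 0.341836 ≈ 0.1591

0.1591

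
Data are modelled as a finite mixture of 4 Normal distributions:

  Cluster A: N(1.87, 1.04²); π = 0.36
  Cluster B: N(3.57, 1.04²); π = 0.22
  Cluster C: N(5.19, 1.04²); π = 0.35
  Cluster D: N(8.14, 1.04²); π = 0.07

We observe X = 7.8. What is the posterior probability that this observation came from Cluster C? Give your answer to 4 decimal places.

Posterior ∝ prior × likelihood, so P(k | x) ∝ P(Z=k) f_k(x); normalise over all components.
Evaluate each component's likelihood at the observed value:
  L_A = 3.34196e-08
  L_B = 9.80871e-05
  L_C = 0.0164531
  L_D = 0.363637
Unnormalised posteriors:
  P(Z=A)·L_A = 0.36 × 3.34196e-08 = 1.20311e-08
  P(Z=B)·L_B = 0.22 × 9.80871e-05 = 2.15792e-05
  P(Z=C)·L_C = 0.35 × 0.0164531 = 0.00575857
  P(Z=D)·L_D = 0.07 × 0.363637 = 0.0254546
Sum: 1.20311e-08 + 2.15792e-05 + 0.00575857 + 0.0254546 = 0.0312348
P(Cluster C | 7.8) = 0.00575857 / 0.0312348 ≈ 0.1844

0.1844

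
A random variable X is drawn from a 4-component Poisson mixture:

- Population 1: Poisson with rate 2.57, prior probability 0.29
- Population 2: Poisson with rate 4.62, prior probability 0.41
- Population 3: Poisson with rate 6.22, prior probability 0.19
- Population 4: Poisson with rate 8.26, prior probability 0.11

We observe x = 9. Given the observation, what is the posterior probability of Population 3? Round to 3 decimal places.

Posterior ∝ prior × likelihood, so P(k | x) ∝ π_k f_k(x); normalise over all components.
Poisson probabilities:
  L_1 = 0.00103157
  L_2 = 0.026036
  L_3 = 0.0763904
  L_4 = 0.127581
Multiply by the mixture weights:
  π_1·L_1 = 0.29 × 0.00103157 = 0.000299155
  π_2·L_2 = 0.41 × 0.026036 = 0.0106748
  π_3·L_3 = 0.19 × 0.0763904 = 0.0145142
  π_4·L_4 = 0.11 × 0.127581 = 0.0140339
Sum: 0.000299155 + 0.0106748 + 0.0145142 + 0.0140339 = 0.039522
P(Population 3 | the observation) = 0.0145142 / 0.039522 ≈ 0.367

0.367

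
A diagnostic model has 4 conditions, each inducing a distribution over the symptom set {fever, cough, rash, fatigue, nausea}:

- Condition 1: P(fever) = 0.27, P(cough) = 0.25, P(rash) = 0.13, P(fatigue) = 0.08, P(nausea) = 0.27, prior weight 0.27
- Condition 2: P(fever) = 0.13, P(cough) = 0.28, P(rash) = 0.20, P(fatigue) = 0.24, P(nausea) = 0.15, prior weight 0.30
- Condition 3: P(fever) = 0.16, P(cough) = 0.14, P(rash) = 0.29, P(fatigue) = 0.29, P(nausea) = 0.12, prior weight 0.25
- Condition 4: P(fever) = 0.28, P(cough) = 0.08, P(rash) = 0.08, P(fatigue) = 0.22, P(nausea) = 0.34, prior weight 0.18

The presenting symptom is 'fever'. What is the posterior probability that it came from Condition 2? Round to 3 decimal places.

0.193

Apply Bayes' rule: the posterior for each component is proportional to its prior times its likelihood at x.
Categorical probabilities:
  L_1 = 0.27
  L_2 = 0.13
  L_3 = 0.16
  L_4 = 0.28
Weight by the priors:
  P(Z=1)·L_1 = 0.27 × 0.27 = 0.0729
  P(Z=2)·L_2 = 0.30 × 0.13 = 0.039
  P(Z=3)·L_3 = 0.25 × 0.16 = 0.04
  P(Z=4)·L_4 = 0.18 × 0.28 = 0.0504
Denominator: 0.0729 + 0.039 + 0.04 + 0.0504 = 0.2023
P(Condition 2 | data) = 0.039 / 0.2023 ≈ 0.193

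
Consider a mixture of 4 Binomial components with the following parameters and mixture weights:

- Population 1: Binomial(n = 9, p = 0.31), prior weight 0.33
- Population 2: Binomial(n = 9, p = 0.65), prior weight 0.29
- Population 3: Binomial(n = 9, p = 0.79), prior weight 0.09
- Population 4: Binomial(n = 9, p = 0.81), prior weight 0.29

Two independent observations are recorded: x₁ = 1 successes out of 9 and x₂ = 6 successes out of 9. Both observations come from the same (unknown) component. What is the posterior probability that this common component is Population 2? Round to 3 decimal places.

P(component k | x) = π_k·f_k(x) / marginal(x), where marginal(x) = Σ_j π_j·f_j(x).
Since both observations come from the same component, the likelihood for component k is f_k(x₁)·f_k(x₂).
  p_1 = [0.14335] × [0.0244904] = 0.0035107
  p_2 = [0.00131735] × [0.271621] = 0.000357819
  p_3 = [2.68921e-05] × [0.189104] = 5.08538e-06
  p_4 = [1.2381e-05] × [0.162723] = 2.01468e-06
Multiply by the mixture weights:
  π_1·p_1 = 0.33 × 0.0035107 = 0.00115853
  π_2·p_2 = 0.29 × 0.000357819 = 0.000103768
  π_3·p_3 = 0.09 × 5.08538e-06 = 4.57684e-07
  π_4·p_4 = 0.29 × 2.01468e-06 = 5.84258e-07
Normaliser: 0.00115853 + 0.000103768 + 4.57684e-07 + 5.84258e-07 = 0.00126334
So the posterior for Population 2 is 0.000103768 / 0.00126334 ≈ 0.082.

0.082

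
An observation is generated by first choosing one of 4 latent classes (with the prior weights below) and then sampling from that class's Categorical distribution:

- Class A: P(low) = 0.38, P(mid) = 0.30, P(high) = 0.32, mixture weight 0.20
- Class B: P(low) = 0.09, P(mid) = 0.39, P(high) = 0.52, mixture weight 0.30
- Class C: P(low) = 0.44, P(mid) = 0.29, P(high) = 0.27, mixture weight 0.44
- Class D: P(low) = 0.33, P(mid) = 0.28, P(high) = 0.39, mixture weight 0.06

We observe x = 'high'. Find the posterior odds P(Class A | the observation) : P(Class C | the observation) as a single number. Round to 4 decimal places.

Only the two components matter; the odds are (π_i f_i(x)) / (π_j f_j(x)).
Categorical probabilities:
  L_A = 0.32
  L_B = 0.52
  L_C = 0.27
  L_D = 0.39
Posterior odds = (π_A·L_A) / (π_C·L_C) = (0.20·0.32) / (0.44·0.27) = 0.064 / 0.1188 ≈ 0.5387

0.5387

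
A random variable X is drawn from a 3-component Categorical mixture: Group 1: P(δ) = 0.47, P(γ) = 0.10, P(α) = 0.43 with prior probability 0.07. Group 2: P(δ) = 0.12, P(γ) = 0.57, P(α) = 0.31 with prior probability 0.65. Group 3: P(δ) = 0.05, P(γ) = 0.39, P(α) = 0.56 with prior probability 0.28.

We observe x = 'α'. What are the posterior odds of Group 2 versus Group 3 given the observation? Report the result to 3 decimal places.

Only the two components matter; the odds are (π_i f_i(x)) / (π_j f_j(x)).
Component likelihoods at x = 'α':
  p_1 = P(α | comp) = 0.43
  p_2 = P(α | comp) = 0.31
  p_3 = P(α | comp) = 0.56
Posterior odds = (π_2·p_2) / (π_3·p_3) = (0.65·0.31) / (0.28·0.56) = 0.2015 / 0.1568 ≈ 1.285

1.285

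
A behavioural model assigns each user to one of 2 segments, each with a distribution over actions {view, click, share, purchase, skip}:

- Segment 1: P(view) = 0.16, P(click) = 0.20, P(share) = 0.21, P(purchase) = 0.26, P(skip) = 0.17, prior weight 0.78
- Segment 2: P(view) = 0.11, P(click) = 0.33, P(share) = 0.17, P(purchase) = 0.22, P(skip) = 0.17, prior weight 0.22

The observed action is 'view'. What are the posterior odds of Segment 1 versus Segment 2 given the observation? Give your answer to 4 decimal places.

Posterior odds = (π_i f_i(x)) / (π_j f_j(x)); the normalising sum cancels.
Evaluate each component's likelihood at the observed value:
  f_1 = P(view | comp) = 0.16
  f_2 = P(view | comp) = 0.11
Posterior odds = (π_1·f_1) / (π_2·f_2) = (0.78·0.16) / (0.22·0.11) = 0.1248 / 0.0242 ≈ 5.1570

5.1570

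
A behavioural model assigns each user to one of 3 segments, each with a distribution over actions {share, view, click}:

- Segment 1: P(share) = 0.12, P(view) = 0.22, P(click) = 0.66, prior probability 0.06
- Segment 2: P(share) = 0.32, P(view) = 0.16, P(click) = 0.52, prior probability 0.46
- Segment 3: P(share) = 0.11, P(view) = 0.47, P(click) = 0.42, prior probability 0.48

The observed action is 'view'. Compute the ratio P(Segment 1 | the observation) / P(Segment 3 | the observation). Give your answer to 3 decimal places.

0.059

Posterior odds = (w_i f_i(x)) / (w_j f_j(x)); the normalising sum cancels.
Evaluate each component's likelihood at the observed value:
  p_1 = 0.22
  p_2 = 0.16
  p_3 = 0.47
Odds = (0.06/0.48) × (0.22/0.47) = 0.125 × 0.468085 ≈ 0.059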